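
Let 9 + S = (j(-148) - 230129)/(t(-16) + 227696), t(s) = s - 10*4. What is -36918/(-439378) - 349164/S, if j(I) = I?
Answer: 5820578363811141/166893119831 ≈ 34876.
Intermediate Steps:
t(s) = -40 + s (t(s) = s - 40 = -40 + s)
S = -759679/75880 (S = -9 + (-148 - 230129)/((-40 - 16) + 227696) = -9 - 230277/(-56 + 227696) = -9 - 230277/227640 = -9 - 230277*1/227640 = -9 - 76759/75880 = -759679/75880 ≈ -10.012)
-36918/(-439378) - 349164/S = -36918/(-439378) - 349164/(-759679/75880) = -36918*(-1/439378) - 349164*(-75880/759679) = 18459/219689 + 26494564320/759679 = 5820578363811141/166893119831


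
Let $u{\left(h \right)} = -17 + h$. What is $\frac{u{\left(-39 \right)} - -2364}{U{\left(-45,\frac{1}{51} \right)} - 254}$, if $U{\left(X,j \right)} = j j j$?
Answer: $- \frac{306158508}{33693353} \approx -9.0866$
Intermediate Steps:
$U{\left(X,j \right)} = j^{3}$ ($U{\left(X,j \right)} = j^{2} j = j^{3}$)
$\frac{u{\left(-39 \right)} - -2364}{U{\left(-45,\frac{1}{51} \right)} - 254} = \frac{\left(-17 - 39\right) - -2364}{\left(\frac{1}{51}\right)^{3} - 254} = \frac{-56 + 2364}{\left(\frac{1}{51}\right)^{3} - 254} = \frac{2308}{\frac{1}{132651} - 254} = \frac{2308}{- \frac{33693353}{132651}} = 2308 \left(- \frac{132651}{33693353}\right) = - \frac{306158508}{33693353}$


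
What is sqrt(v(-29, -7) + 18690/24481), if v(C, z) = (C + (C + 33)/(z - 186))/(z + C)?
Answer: sqrt(1261417964699433)/28348998 ≈ 1.2528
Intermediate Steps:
v(C, z) = (C + (33 + C)/(-186 + z))/(C + z)
sqrt(v(-29, -7) + 18690/24481) = sqrt((33 - 185*(-29) - 29*(-7))/((-7)**2 - 186*(-29) - 186*(-7) - 29*(-7)) + 18690/24481) = sqrt((33 + 5365 + 203)/(49 + 5394 + 1302 + 203) + 18690*(1/24481)) = sqrt(5601/6948 + 18690/24481) = sqrt((1/6948)*5601 + 18690/24481) = sqrt(1867/2316 + 18690/24481) = sqrt(88992067/56697996) = sqrt(1261417964699433)/28348998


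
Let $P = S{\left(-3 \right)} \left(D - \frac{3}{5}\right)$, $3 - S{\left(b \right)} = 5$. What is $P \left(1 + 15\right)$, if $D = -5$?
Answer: $\frac{896}{5} \approx 179.2$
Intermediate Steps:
$S{\left(b \right)} = -2$ ($S{\left(b \right)} = 3 - 5 = -2$)
$P = \frac{56}{5}$ ($P = - 2 \left(-5 - \frac{3}{5}\right) = \left(-2\right) \left(- \frac{28}{5}\right) = \frac{56}{5} \approx 11.2$)
$P \left(1 + 15\right) = \frac{56 \left(1 + 15\right)}{5} = \frac{56}{5} \cdot 16 = \frac{896}{5}$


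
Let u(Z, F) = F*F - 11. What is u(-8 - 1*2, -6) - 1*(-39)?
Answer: 64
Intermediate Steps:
u(Z, F) = -11 + F² (u(Z, F) = F² - 11 = -11 + F²)
u(-8 - 1*2, -6) - 1*(-39) = (-11 + (-6)²) - 1*(-39) = (-11 + 36) + 39 = 25 + 39 = 64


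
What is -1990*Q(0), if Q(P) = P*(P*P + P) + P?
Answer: 0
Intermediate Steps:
Q(P) = P + P*(P + P²) (Q(P) = P*(P² + P) + P = P*(P + P²) + P = P + P*(P + P²))
-1990*Q(0) = -0*(1 + 0 + 0²) = -0*(1 + 0 + 0) = -0 = -1990*0 = 0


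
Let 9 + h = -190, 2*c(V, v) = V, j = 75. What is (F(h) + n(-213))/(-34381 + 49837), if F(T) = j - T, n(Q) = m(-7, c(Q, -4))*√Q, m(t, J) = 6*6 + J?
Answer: 137/7728 - 47*I*√213/10304 ≈ 0.017728 - 0.066571*I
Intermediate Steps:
c(V, v) = V/2
h = -199 (h = -9 - 190 = -199)
m(t, J) = 36 + J
n(Q) = √Q*(36 + Q/2) (n(Q) = (36 + Q/2)*√Q = √Q*(36 + Q/2))
F(T) = 75 - T
(F(h) + n(-213))/(-34381 + 49837) = ((75 - 1*(-199)) + √(-213)*(72 - 213)/2)/(-34381 + 49837) = ((75 + 199) + (½)*(I*√213)*(-141))/15456 = (274 - 141*I*√213/2)*(1/15456) = 137/7728 - 47*I*√213/10304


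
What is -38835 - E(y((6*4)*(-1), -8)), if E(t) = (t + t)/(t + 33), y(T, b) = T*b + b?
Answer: -8427563/217 ≈ -38837.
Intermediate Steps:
y(T, b) = b + T*b
E(t) = 2*t/(33 + t) (E(t) = (2*t)/(33 + t) = 2*t/(33 + t))
-38835 - E(y((6*4)*(-1), -8)) = -38835 - 2*(-8*(1 + (6*4)*(-1)))/(33 - 8*(1 + (6*4)*(-1))) = -38835 - 2*(-8*(1 + 24*(-1)))/(33 - 8*(1 + 24*(-1))) = -38835 - 2*(-8*(1 - 24))/(33 - 8*(1 - 24)) = -38835 - 2*(-8*(-23))/(33 - 8*(-23)) = -38835 - 2*184/(33 + 184) = -38835 - 2*184/217 = -38835 - 1*368/217 = -38835 - 368/217 = -8427563/217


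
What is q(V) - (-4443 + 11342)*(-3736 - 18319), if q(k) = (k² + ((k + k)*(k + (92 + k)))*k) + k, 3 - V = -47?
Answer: 153119995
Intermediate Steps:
V = 50 (V = 3 - 1*(-47) = 3 + 47 = 50)
q(k) = k + k² + 2*k²*(92 + 2*k) (q(k) = (k² + ((2*k)*(92 + 2*k))*k) + k = (k² + (2*k*(92 + 2*k))*k) + k = (k² + 2*k²*(92 + 2*k)) + k = k + k² + 2*k²*(92 + 2*k))
q(V) - (-4443 + 11342)*(-3736 - 18319) = 50*(1 + 4*50² + 185*50) - (-4443 + 11342)*(-3736 - 18319) = 50*(1 + 4*2500 + 9250) - 6899*(-22055) = 50*(1 + 10000 + 9250) - 1*(-152157445) = 50*19251 + 152157445 = 962550 + 152157445 = 153119995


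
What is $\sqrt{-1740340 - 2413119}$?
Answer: $i \sqrt{4153459} \approx 2038.0 i$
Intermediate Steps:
$\sqrt{-1740340 - 2413119} = \sqrt{-4153459} = i \sqrt{4153459}$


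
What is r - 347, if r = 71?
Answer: -276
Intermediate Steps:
r - 347 = 71 - 347 = -276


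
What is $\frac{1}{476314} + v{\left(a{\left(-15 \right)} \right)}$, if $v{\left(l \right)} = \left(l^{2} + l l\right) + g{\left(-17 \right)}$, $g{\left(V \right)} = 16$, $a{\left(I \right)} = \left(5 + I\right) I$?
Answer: $\frac{21441751025}{476314} \approx 45016.0$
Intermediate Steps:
$a{\left(I \right)} = I \left(5 + I\right)$
$v{\left(l \right)} = 16 + 2 l^{2}$ ($v{\left(l \right)} = \left(l^{2} + l l\right) + 16 = \left(l^{2} + l^{2}\right) + 16 = 2 l^{2} + 16 = 16 + 2 l^{2}$)
$\frac{1}{476314} + v{\left(a{\left(-15 \right)} \right)} = \frac{1}{476314} + \left(16 + 2 \left(- 15 \left(5 - 15\right)\right)^{2}\right) = \frac{1}{476314} + \left(16 + 2 \left(\left(-15\right) \left(-10\right)\right)^{2}\right) = \frac{1}{476314} + \left(16 + 2 \cdot 150^{2}\right) = \frac{1}{476314} + \left(16 + 2 \cdot 22500\right) = \frac{1}{476314} + \left(16 + 45000\right) = \frac{1}{476314} + 45016 = \frac{21441751025}{476314}$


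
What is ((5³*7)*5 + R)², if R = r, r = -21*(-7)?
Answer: 20448484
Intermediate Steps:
r = 147
R = 147
((5³*7)*5 + R)² = ((5³*7)*5 + 147)² = ((125*7)*5 + 147)² = (875*5 + 147)² = (4375 + 147)² = 4522² = 20448484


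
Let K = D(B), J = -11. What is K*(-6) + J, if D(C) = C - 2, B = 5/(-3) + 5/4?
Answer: 7/2 ≈ 3.5000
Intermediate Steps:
B = -5/12 (B = 5*(-1/3) + 5*(1/4) = -5/3 + 5/4 = -5/12 ≈ -0.41667)
D(C) = -2 + C
K = -29/12 (K = -2 - 5/12 = -29/12 ≈ -2.4167)
K*(-6) + J = -29/12*(-6) - 11 = 29/2 - 11 = 7/2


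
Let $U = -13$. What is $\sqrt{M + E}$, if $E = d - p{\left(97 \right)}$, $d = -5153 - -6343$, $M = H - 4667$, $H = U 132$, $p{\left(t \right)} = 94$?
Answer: $i \sqrt{5287} \approx 72.712 i$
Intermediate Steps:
$H = -1716$ ($H = \left(-13\right) 132 = -1716$)
$M = -6383$ ($M = -1716 - 4667 = -6383$)
$d = 1190$ ($d = -5153 + 6343 = 1190$)
$E = 1096$ ($E = 1190 - 94 = 1096$)
$\sqrt{M + E} = \sqrt{-6383 + 1096} = \sqrt{-5287} = i \sqrt{5287}$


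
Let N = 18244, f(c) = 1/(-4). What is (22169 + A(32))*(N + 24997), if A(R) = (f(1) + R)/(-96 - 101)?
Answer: 755378974845/788 ≈ 9.5860e+8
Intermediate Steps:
f(c) = -¼
A(R) = 1/788 - R/197 (A(R) = (-¼ + R)/(-96 - 101) = (-¼ + R)/(-197) = (-¼ + R)*(-1/197) = 1/788 - R/197)
(22169 + A(32))*(N + 24997) = (22169 + (1/788 - 1/197*32))*(18244 + 24997) = (22169 + (1/788 - 32/197))*43241 = (22169 - 127/788)*43241 = (17469045/788)*43241 = 755378974845/788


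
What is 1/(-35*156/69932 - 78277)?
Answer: -17483/1368518156 ≈ -1.2775e-5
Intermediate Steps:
1/(-35*156/69932 - 78277) = 1/(-5460*1/69932 - 78277) = 1/(-1365/17483 - 78277) = 1/(-1368518156/17483) = -17483/1368518156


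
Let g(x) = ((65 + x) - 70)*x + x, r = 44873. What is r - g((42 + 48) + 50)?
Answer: 25833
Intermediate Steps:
g(x) = x + x*(-5 + x) (g(x) = (-5 + x)*x + x = x*(-5 + x) + x = x + x*(-5 + x))
r - g((42 + 48) + 50) = 44873 - ((42 + 48) + 50)*(-4 + ((42 + 48) + 50)) = 44873 - (90 + 50)*(-4 + (90 + 50)) = 44873 - 140*(-4 + 140) = 44873 - 140*136 = 44873 - 1*19040 = 44873 - 19040 = 25833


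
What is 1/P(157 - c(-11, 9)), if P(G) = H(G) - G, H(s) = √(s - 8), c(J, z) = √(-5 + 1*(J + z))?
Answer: 1/(-157 + √(149 - I*√7) + I*√7) ≈ -0.0069043 - 0.000121*I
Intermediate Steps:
c(J, z) = √(-5 + J + z) (c(J, z) = √(-5 + (J + z)) = √(-5 + J + z))
H(s) = √(-8 + s)
P(G) = √(-8 + G) - G
1/P(157 - c(-11, 9)) = 1/(√(-8 + (157 - √(-5 - 11 + 9))) - (157 - √(-5 - 11 + 9))) = 1/(√(-8 + (157 - √(-7))) - (157 - √(-7))) = 1/(√(-8 + (157 - I*√7)) - (157 - I*√7)) = 1/(√(149 - I*√7) + (-157 + I*√7)) = 1/(-157 + √(149 - I*√7) + I*√7)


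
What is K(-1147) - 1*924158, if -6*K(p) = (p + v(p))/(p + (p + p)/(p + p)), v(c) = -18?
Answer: -6354511573/6876 ≈ -9.2416e+5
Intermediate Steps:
K(p) = -(-18 + p)/(6*(1 + p)) (K(p) = -(p - 18)/(6*(p + (p + p)/(p + p))) = -(-18 + p)/(6*(p + (2*p)/((2*p)))) = -(-18 + p)/(6*(p + (2*p)*(1/(2*p)))) = -(-18 + p)/(6*(p + 1)) = -(-18 + p)/(6*(1 + p)))
K(-1147) - 1*924158 = (18 - 1*(-1147))/(6*(1 - 1147)) - 1*924158 = (⅙)*(18 + 1147)/(-1146) - 924158 = (⅙)*(-1/1146)*1165 - 924158 = -1165/6876 - 924158 = -6354511573/6876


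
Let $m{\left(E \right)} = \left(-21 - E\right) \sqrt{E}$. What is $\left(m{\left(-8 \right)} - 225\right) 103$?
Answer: $-23175 - 2678 i \sqrt{2} \approx -23175.0 - 3787.3 i$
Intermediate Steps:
$m{\left(E \right)} = \sqrt{E} \left(-21 - E\right)$
$\left(m{\left(-8 \right)} - 225\right) 103 = \left(\sqrt{-8} \left(-21 - -8\right) - 225\right) 103 = \left(2 i \sqrt{2} \left(-21 + 8\right) - 225\right) 103 = \left(2 i \sqrt{2} \left(-13\right) - 225\right) 103 = \left(- 26 i \sqrt{2} - 225\right) 103 = \left(-225 - 26 i \sqrt{2}\right) 103 = -23175 - 2678 i \sqrt{2}$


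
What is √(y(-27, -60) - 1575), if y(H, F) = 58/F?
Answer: I*√1418370/30 ≈ 39.698*I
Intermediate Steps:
√(y(-27, -60) - 1575) = √(58/(-60) - 1575) = √(58*(-1/60) - 1575) = √(-29/30 - 1575) = √(-47279/30) = I*√1418370/30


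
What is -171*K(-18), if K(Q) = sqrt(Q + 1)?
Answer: -171*I*sqrt(17) ≈ -705.05*I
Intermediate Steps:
K(Q) = sqrt(1 + Q)
-171*K(-18) = -171*sqrt(1 - 18) = -171*I*sqrt(17)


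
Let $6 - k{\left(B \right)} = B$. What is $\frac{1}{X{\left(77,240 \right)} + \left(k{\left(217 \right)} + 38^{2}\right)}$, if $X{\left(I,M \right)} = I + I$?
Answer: $\frac{1}{1387} \approx 0.00072098$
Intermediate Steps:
$k{\left(B \right)} = 6 - B$
$X{\left(I,M \right)} = 2 I$
$\frac{1}{X{\left(77,240 \right)} + \left(k{\left(217 \right)} + 38^{2}\right)} = \frac{1}{2 \cdot 77 + \left(\left(6 - 217\right) + 38^{2}\right)} = \frac{1}{154 + \left(\left(6 - 217\right) + 1444\right)} = \frac{1}{154 + \left(-211 + 1444\right)} = \frac{1}{154 + 1233} = \frac{1}{1387}$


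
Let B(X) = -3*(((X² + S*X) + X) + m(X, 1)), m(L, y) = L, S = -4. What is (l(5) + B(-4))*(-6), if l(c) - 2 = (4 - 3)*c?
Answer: 390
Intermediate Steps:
l(c) = 2 + c (l(c) = 2 + (4 - 3)*c = 2 + 1*c = 2 + c)
B(X) = -3*X² + 6*X (B(X) = -3*(((X² - 4*X) + X) + X) = -3*((X² - 3*X) + X) = -3*(X² - 2*X) = -3*X² + 6*X)
(l(5) + B(-4))*(-6) = ((2 + 5) + 3*(-4)*(2 - 1*(-4)))*(-6) = (7 + 3*(-4)*(2 + 4))*(-6) = (7 + 3*(-4)*6)*(-6) = (7 - 72)*(-6) = -65*(-6) = 390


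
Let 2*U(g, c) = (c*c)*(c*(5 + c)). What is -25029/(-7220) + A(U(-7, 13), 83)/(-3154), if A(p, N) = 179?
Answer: 2043397/599260 ≈ 3.4099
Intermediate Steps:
U(g, c) = c**3*(5 + c)/2 (U(g, c) = ((c*c)*(c*(5 + c)))/2 = (c**2*(c*(5 + c)))/2 = (c**3*(5 + c))/2 = c**3*(5 + c)/2)
-25029/(-7220) + A(U(-7, 13), 83)/(-3154) = -25029/(-7220) + 179/(-3154) = -25029*(-1/7220) + 179*(-1/3154) = 25029/7220 - 179/3154 = 2043397/599260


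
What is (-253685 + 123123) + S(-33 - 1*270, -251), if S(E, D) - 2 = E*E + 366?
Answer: -38385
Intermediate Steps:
S(E, D) = 368 + E² (S(E, D) = 2 + (E*E + 366) = 2 + (E² + 366) = 2 + (366 + E²) = 368 + E²)
(-253685 + 123123) + S(-33 - 1*270, -251) = (-253685 + 123123) + (368 + (-33 - 1*270)²) = -130562 + (368 + (-33 - 270)²) = -130562 + (368 + (-303)²) = -130562 + (368 + 91809) = -130562 + 92177 = -38385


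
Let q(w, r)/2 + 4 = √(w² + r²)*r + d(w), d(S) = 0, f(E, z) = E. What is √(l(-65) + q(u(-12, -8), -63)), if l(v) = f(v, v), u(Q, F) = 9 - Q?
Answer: √(-73 - 2646*√10) ≈ 91.872*I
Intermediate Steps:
l(v) = v
q(w, r) = -8 + 2*r*√(r² + w²) (q(w, r) = -8 + 2*(√(w² + r²)*r + 0) = -8 + 2*(√(r² + w²)*r + 0) = -8 + 2*(r*√(r² + w²) + 0) = -8 + 2*(r*√(r² + w²)) = -8 + 2*r*√(r² + w²))
√(l(-65) + q(u(-12, -8), -63)) = √(-65 + (-8 + 2*(-63)*√((-63)² + (9 - 1*(-12))²))) = √(-65 + (-8 + 2*(-63)*√(3969 + (9 + 12)²))) = √(-65 + (-8 + 2*(-63)*√(3969 + 21²))) = √(-65 + (-8 + 2*(-63)*√(3969 + 441))) = √(-65 + (-8 + 2*(-63)*√4410)) = √(-65 + (-8 + 2*(-63)*(21*√10))) = √(-65 + (-8 - 2646*√10)) = √(-73 - 2646*√10)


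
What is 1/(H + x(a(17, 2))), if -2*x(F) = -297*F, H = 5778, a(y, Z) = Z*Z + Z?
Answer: 1/6669 ≈ 0.00014995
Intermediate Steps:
a(y, Z) = Z + Z**2 (a(y, Z) = Z**2 + Z = Z + Z**2)
x(F) = 297*F/2 (x(F) = -(-297)*F/2 = 297*F/2)
1/(H + x(a(17, 2))) = 1/(5778 + 297*(2*(1 + 2))/2) = 1/(5778 + 297*(2*3)/2) = 1/(5778 + (297/2)*6) = 1/(5778 + 891) = 1/6669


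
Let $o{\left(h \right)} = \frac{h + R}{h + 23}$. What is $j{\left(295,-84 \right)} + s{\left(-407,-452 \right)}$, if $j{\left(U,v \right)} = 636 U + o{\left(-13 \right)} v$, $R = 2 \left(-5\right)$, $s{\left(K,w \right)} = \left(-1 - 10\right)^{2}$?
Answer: $\frac{939671}{5} \approx 1.8793 \cdot 10^{5}$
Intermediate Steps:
$s{\left(K,w \right)} = 121$ ($s{\left(K,w \right)} = \left(-11\right)^{2} = 121$)
$R = -10$
$o{\left(h \right)} = \frac{-10 + h}{23 + h}$ ($o{\left(h \right)} = \frac{h - 10}{h + 23} = \frac{-10 + h}{23 + h}$)
$j{\left(U,v \right)} = 636 U - \frac{23 v}{10}$ ($j{\left(U,v \right)} = 636 U + \frac{-10 - 13}{23 - 13} v = 636 U + \frac{1}{10} \left(-23\right) v = 636 U - \frac{23 v}{10}$)
$j{\left(295,-84 \right)} + s{\left(-407,-452 \right)} = \left(636 \cdot 295 - - \frac{966}{5}\right) + 121 = \left(187620 + \frac{966}{5}\right) + 121 = \frac{939066}{5} + 121 = \frac{939671}{5}$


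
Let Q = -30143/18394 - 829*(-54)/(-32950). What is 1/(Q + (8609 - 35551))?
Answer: -303041150/8165442982127 ≈ -3.7113e-5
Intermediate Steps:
Q = -908318827/303041150 (Q = -30143*1/18394 + 44766*(-1/32950) = -30143/18394 - 22383/16475 = -908318827/303041150 ≈ -2.9973)
1/(Q + (8609 - 35551)) = 1/(-908318827/303041150 + (8609 - 35551)) = 1/(-908318827/303041150 - 26942) = 1/(-8165442982127/303041150) = -303041150/8165442982127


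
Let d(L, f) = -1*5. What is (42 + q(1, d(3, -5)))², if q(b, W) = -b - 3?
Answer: 1444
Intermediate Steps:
d(L, f) = -5
q(b, W) = -3 - b
(42 + q(1, d(3, -5)))² = (42 + (-3 - 1*1))² = (42 + (-3 - 1))² = (42 - 4)² = 38² = 1444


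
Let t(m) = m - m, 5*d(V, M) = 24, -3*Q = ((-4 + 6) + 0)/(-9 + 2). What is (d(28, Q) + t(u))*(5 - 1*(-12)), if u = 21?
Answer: 408/5 ≈ 81.600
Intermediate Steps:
Q = 2/21 (Q = -((-4 + 6) + 0)/(3*(-9 + 2)) = -(2 + 0)/(3*(-7)) = -2*(-1)/(3*7) = -⅓*(-2/7) = 2/21 ≈ 0.095238)
d(V, M) = 24/5 (d(V, M) = (⅕)*24 = 24/5)
t(m) = 0
(d(28, Q) + t(u))*(5 - 1*(-12)) = (24/5 + 0)*(5 - 1*(-12)) = 24*(5 + 12)/5 = (24/5)*17 = 408/5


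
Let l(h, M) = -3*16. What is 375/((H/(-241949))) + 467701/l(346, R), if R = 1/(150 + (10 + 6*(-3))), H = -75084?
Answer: -2563481657/300336 ≈ -8535.4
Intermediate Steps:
R = 1/142 (R = 1/(150 + (10 - 18)) = 1/(150 - 8) = 1/142 ≈ 0.0070423)
l(h, M) = -48
375/((H/(-241949))) + 467701/l(346, R) = 375/((-75084/(-241949))) + 467701/(-48) = 375/((-75084*(-1/241949))) + 467701*(-1/48) = 375/(75084/241949) - 467701/48 = 375*(241949/75084) - 467701/48 = 30243625/25028 - 467701/48 = -2563481657/300336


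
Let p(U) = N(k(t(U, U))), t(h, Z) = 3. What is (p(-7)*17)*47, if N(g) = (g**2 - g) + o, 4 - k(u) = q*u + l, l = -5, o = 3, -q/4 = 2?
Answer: 846141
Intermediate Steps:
q = -8 (q = -4*2 = -8)
k(u) = 9 + 8*u (k(u) = 4 - (-8*u - 5) = 4 - (-5 - 8*u) = 4 + (5 + 8*u) = 9 + 8*u)
N(g) = 3 + g**2 - g (N(g) = (g**2 - g) + 3 = 3 + g**2 - g)
p(U) = 1059 (p(U) = 3 + (9 + 8*3)**2 - (9 + 8*3) = 3 + (9 + 24)**2 - (9 + 24) = 3 + 33**2 - 1*33 = 3 + 1089 - 33 = 1059)
(p(-7)*17)*47 = (1059*17)*47 = 18003*47 = 846141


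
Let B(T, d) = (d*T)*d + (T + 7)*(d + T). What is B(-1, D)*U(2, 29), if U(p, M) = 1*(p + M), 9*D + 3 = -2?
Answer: -24211/81 ≈ -298.90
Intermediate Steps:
D = -5/9 (D = -1/3 + (1/9)*(-2) = -1/3 - 2/9 = -5/9 ≈ -0.55556)
U(p, M) = M + p (U(p, M) = 1*(M + p) = M + p)
B(T, d) = T*d**2 + (7 + T)*(T + d) (B(T, d) = (T*d)*d + (7 + T)*(T + d) = T*d**2 + (7 + T)*(T + d))
B(-1, D)*U(2, 29) = ((-1)**2 + 7*(-1) + 7*(-5/9) - 1*(-5/9) - (-5/9)**2)*(29 + 2) = (1 - 7 - 35/9 + 5/9 - 1*25/81)*31 = (1 - 7 - 35/9 + 5/9 - 25/81)*31 = -781/81*31 = -24211/81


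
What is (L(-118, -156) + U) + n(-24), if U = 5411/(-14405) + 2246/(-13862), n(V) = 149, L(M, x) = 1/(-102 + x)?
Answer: 88933498549/599046330 ≈ 148.46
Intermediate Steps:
U = -53680456/99841055 (U = 5411*(-1/14405) + 2246*(-1/13862) = -5411/14405 - 1123/6931 = -53680456/99841055 ≈ -0.53766)
(L(-118, -156) + U) + n(-24) = (1/(-102 - 156) - 53680456/99841055) + 149 = (1/(-258) - 53680456/99841055) + 149 = (-1/258 - 53680456/99841055) + 149 = -324404621/599046330 + 149 = 88933498549/599046330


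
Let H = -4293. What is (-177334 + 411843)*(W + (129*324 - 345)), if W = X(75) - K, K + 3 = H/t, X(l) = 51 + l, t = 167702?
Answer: 1635243792209577/167702 ≈ 9.7509e+9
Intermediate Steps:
K = -507399/167702 (K = -3 - 4293/167702 = -507399/167702 ≈ -3.0256)
W = 21637851/167702 (W = (51 + 75) - 1*(-507399/167702) = 126 + 507399/167702 = 21637851/167702 ≈ 129.03)
(-177334 + 411843)*(W + (129*324 - 345)) = (-177334 + 411843)*(21637851/167702 + (129*324 - 345)) = 234509*(21637851/167702 + (41796 - 345)) = 234509*(21637851/167702 + 41451) = 234509*(6973053453/167702) = 1635243792209577/167702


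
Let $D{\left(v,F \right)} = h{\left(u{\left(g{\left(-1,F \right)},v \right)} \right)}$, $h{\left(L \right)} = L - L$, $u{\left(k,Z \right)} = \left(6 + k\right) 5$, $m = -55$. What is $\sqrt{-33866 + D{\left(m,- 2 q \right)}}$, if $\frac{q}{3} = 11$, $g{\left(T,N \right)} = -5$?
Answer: $i \sqrt{33866} \approx 184.03 i$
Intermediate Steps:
$u{\left(k,Z \right)} = 30 + 5 k$
$q = 33$ ($q = 3 \cdot 11 = 33$)
$h{\left(L \right)} = 0$
$D{\left(v,F \right)} = 0$
$\sqrt{-33866 + D{\left(m,- 2 q \right)}} = \sqrt{-33866 + 0} = \sqrt{-33866} = i \sqrt{33866}$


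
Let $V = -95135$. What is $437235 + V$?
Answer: $342100$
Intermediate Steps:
$437235 + V = 437235 - 95135 = 342100$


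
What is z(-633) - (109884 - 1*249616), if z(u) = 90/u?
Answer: 29483422/211 ≈ 1.3973e+5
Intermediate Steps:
z(-633) - (109884 - 1*249616) = 90/(-633) - (109884 - 1*249616) = 90*(-1/633) - (109884 - 249616) = -30/211 - 1*(-139732) = -30/211 + 139732 = 29483422/211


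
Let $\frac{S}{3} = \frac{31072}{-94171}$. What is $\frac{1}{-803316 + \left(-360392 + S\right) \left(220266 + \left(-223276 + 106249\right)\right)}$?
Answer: $- \frac{94171}{3503859496426308} \approx -2.6876 \cdot 10^{-11}$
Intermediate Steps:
$S = - \frac{93216}{94171}$ ($S = 3 \frac{31072}{-94171} = 3 \cdot 31072 \left(- \frac{1}{94171}\right) = 3 \left(- \frac{31072}{94171}\right) = - \frac{93216}{94171} \approx -0.98986$)
$\frac{1}{-803316 + \left(-360392 + S\right) \left(220266 + \left(-223276 + 106249\right)\right)} = \frac{1}{-803316 + \left(-360392 - \frac{93216}{94171}\right) \left(220266 + \left(-223276 + 106249\right)\right)} = \frac{1}{-803316 - \frac{33938568248 \left(220266 - 117027\right)}{94171}} = \frac{1}{-803316 - \frac{3503783847355272}{94171}} = \frac{1}{- \frac{3503859496426308}{94171}} = - \frac{94171}{3503859496426308}$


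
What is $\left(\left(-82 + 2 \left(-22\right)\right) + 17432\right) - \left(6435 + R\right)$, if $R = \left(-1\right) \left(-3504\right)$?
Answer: $7367$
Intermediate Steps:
$R = 3504$
$\left(\left(-82 + 2 \left(-22\right)\right) + 17432\right) - \left(6435 + R\right) = \left(\left(-82 + 2 \left(-22\right)\right) + 17432\right) - 9939 = \left(\left(-82 - 44\right) + 17432\right) - 9939 = \left(-126 + 17432\right) - 9939 = 17306 - 9939 = 7367$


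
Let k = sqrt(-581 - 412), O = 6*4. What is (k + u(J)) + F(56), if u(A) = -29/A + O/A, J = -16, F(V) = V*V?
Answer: 50181/16 + I*sqrt(993) ≈ 3136.3 + 31.512*I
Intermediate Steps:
F(V) = V**2
O = 24
k = I*sqrt(993) (k = sqrt(-993) = I*sqrt(993) ≈ 31.512*I)
u(A) = -5/A (u(A) = -29/A + 24/A = -5/A)
(k + u(J)) + F(56) = (I*sqrt(993) - 5/(-16)) + 56**2 = (I*sqrt(993) - 5*(-1/16)) + 3136 = (I*sqrt(993) + 5/16) + 3136 = (5/16 + I*sqrt(993)) + 3136 = 50181/16 + I*sqrt(993)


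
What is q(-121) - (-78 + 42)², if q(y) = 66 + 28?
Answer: -1202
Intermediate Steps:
q(y) = 94
q(-121) - (-78 + 42)² = 94 - (-78 + 42)² = 94 - 1*(-36)² = 94 - 1*1296 = 94 - 1296 = -1202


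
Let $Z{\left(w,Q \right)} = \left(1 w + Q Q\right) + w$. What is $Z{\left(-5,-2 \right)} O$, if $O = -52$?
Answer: $312$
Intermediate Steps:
$Z{\left(w,Q \right)} = Q^{2} + 2 w$ ($Z{\left(w,Q \right)} = \left(w + Q^{2}\right) + w = Q^{2} + 2 w$)
$Z{\left(-5,-2 \right)} O = \left(\left(-2\right)^{2} + 2 \left(-5\right)\right) \left(-52\right) = \left(4 - 10\right) \left(-52\right) = \left(-6\right) \left(-52\right) = 312$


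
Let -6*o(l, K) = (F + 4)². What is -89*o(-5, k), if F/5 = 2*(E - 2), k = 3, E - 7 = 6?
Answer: 192774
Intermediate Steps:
E = 13 (E = 7 + 6 = 13)
F = 110 (F = 5*(2*(13 - 2)) = 5*(2*11) = 5*22 = 110)
o(l, K) = -2166 (o(l, K) = -(110 + 4)²/6 = -⅙*114² = -⅙*12996 = -2166)
-89*o(-5, k) = -89*(-2166) = 192774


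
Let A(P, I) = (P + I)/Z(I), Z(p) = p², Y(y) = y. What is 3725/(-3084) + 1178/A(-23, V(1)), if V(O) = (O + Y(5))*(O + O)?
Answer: -523186063/33924 ≈ -15422.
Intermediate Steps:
V(O) = 2*O*(5 + O) (V(O) = (O + 5)*(O + O) = (5 + O)*(2*O) = 2*O*(5 + O))
A(P, I) = (I + P)/I² (A(P, I) = (P + I)/(I²) = (I + P)/I²)
3725/(-3084) + 1178/A(-23, V(1)) = 3725/(-3084) + 1178/(((2*1*(5 + 1) - 23)/(2*1*(5 + 1))²)) = 3725*(-1/3084) + 1178/(((2*1*6 - 23)/(2*1*6)²)) = -3725/3084 + 1178/(((12 - 23)/12²)) = -3725/3084 + 1178/(((1/144)*(-11))) = -3725/3084 + 1178/(-11/144) = -3725/3084 + 1178*(-144/11) = -3725/3084 - 169632/11 = -523186063/33924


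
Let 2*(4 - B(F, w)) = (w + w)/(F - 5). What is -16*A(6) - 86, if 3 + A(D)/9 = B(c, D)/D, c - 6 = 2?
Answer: 298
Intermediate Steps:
c = 8 (c = 6 + 2 = 8)
B(F, w) = 4 - w/(-5 + F) (B(F, w) = 4 - (w + w)/(2*(F - 5)) = 4 - 2*w/(2*(-5 + F)) = 4 - w/(-5 + F))
A(D) = -27 + 9*(4 - D/3)/D (A(D) = -27 + 9*(((-20 - D + 4*8)/(-5 + 8))/D) = -27 + 9*(((-20 - D + 32)/3)/D) = -27 + 9*(((12 - D)/3)/D) = -27 + 9*((4 - D/3)/D) = -27 + 9*(4 - D/3)/D)
-16*A(6) - 86 = -16*(-30 + 36/6) - 86 = -16*(-30 + 36*(⅙)) - 86 = -16*(-30 + 6) - 86 = -16*(-24) - 86 = 384 - 86 = 298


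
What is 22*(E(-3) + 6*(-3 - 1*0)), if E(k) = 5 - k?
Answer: -220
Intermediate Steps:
22*(E(-3) + 6*(-3 - 1*0)) = 22*((5 - 1*(-3)) + 6*(-3 - 1*0)) = 22*((5 + 3) + 6*(-3 + 0)) = 22*(8 + 6*(-3)) = 22*(8 - 18) = 22*(-10) = -220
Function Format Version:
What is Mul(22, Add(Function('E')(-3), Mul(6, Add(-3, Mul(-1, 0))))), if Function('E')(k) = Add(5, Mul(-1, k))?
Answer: -220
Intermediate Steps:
Mul(22, Add(Function('E')(-3), Mul(6, Add(-3, Mul(-1, 0))))) = Mul(22, Add(Add(5, Mul(-1, -3)), Mul(6, Add(-3, Mul(-1, 0))))) = Mul(22, Add(Add(5, 3), Mul(6, Add(-3, 0)))) = Mul(22, Add(8, Mul(6, -3))) = Mul(22, Add(8, -18)) = Mul(22, -10) = -220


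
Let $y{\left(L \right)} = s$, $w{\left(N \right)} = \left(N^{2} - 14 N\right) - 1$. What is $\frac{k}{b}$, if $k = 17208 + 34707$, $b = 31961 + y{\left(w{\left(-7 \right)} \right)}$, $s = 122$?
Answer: $\frac{51915}{32083} \approx 1.6181$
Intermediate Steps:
$w{\left(N \right)} = -1 + N^{2} - 14 N$
$y{\left(L \right)} = 122$
$b = 32083$ ($b = 31961 + 122 = 32083$)
$k = 51915$
$\frac{k}{b} = \frac{51915}{32083}$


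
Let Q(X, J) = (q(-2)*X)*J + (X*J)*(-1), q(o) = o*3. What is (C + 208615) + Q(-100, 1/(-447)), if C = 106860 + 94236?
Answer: 183140117/447 ≈ 4.0971e+5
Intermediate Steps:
q(o) = 3*o
C = 201096
Q(X, J) = -7*J*X (Q(X, J) = ((3*(-2))*X)*J + (X*J)*(-1) = (-6*X)*J + (J*X)*(-1) = -6*J*X - J*X = -7*J*X)
(C + 208615) + Q(-100, 1/(-447)) = (201096 + 208615) - 7*(-100)/(-447) = 409711 - 7*(-1/447)*(-100) = 409711 - 700/447 = 183140117/447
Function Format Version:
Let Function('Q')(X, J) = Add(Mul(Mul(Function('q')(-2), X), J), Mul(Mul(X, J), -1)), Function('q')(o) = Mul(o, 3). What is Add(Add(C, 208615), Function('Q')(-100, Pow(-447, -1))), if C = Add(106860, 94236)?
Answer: Rational(183140117, 447) ≈ 4.0971e+5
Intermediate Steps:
Function('q')(o) = Mul(3, o)
C = 201096
Function('Q')(X, J) = Mul(-7, J, X) (Function('Q')(X, J) = Add(Mul(Mul(Mul(3, -2), X), J), Mul(Mul(X, J), -1)) = Add(Mul(Mul(-6, X), J), Mul(Mul(J, X), -1)) = Add(Mul(-6, J, X), Mul(-1, J, X)) = Mul(-7, J, X))
Add(Add(C, 208615), Function('Q')(-100, Pow(-447, -1))) = Add(Add(201096, 208615), Mul(-7, Pow(-447, -1), -100)) = Add(409711, Mul(-7, Rational(-1, 447), -100)) = Add(409711, Rational(-700, 447)) = Rational(183140117, 447)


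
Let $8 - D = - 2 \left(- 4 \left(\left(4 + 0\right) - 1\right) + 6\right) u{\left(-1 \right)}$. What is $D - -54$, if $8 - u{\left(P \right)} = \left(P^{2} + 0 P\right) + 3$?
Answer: $14$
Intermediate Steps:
$u{\left(P \right)} = 5 - P^{2}$ ($u{\left(P \right)} = 8 - \left(\left(P^{2} + 0 P\right) + 3\right) = 8 - \left(\left(P^{2} + 0\right) + 3\right) = 8 - \left(P^{2} + 3\right) = 8 - \left(3 + P^{2}\right) = 5 - P^{2}$)
$D = -40$ ($D = 8 - - 2 \left(- 4 \left(\left(4 + 0\right) - 1\right) + 6\right) \left(5 - \left(-1\right)^{2}\right) = 8 - - 2 \left(- 4 \left(4 - 1\right) + 6\right) \left(5 - 1\right) = 8 - - 2 \left(\left(-4\right) 3 + 6\right) \left(5 - 1\right) = 8 - - 2 \left(-12 + 6\right) 4 = 8 - \left(-2\right) \left(-6\right) 4 = 8 - 12 \cdot 4 = 8 - 48 = -40$)
$D - -54 = -40 - -54 = -40 + 54 = 14$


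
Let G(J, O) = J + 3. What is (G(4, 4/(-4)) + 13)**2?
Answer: 400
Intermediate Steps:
G(J, O) = 3 + J
(G(4, 4/(-4)) + 13)**2 = ((3 + 4) + 13)**2 = (7 + 13)**2 = 20**2 = 400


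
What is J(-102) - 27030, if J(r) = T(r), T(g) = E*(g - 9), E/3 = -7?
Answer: -24699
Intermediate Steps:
E = -21 (E = 3*(-7) = -21)
T(g) = 189 - 21*g (T(g) = -21*(g - 9) = -21*(-9 + g) = 189 - 21*g)
J(r) = 189 - 21*r
J(-102) - 27030 = (189 - 21*(-102)) - 27030 = (189 + 2142) - 27030 = 2331 - 27030 = -24699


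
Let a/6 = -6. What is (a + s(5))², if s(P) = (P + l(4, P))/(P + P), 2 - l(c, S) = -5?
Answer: 30276/25 ≈ 1211.0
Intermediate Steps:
a = -36 (a = 6*(-6) = -36)
l(c, S) = 7 (l(c, S) = 2 - 1*(-5) = 2 + 5 = 7)
s(P) = (7 + P)/(2*P) (s(P) = (P + 7)/(P + P) = (7 + P)/((2*P)) = (7 + P)*(1/(2*P)) = (7 + P)/(2*P))
(a + s(5))² = (-36 + (½)*(7 + 5)/5)² = (-36 + (½)*(⅕)*12)² = (-36 + 6/5)² = (-174/5)² = 30276/25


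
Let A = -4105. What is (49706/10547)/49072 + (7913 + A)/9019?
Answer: 985662928343/2333947570648 ≈ 0.42232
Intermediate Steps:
(49706/10547)/49072 + (7913 + A)/9019 = (49706/10547)/49072 + (7913 - 4105)/9019 = (49706*(1/10547))*(1/49072) + 3808*(1/9019) = (49706/10547)*(1/49072) + 3808/9019 = 24853/258781192 + 3808/9019 = 985662928343/2333947570648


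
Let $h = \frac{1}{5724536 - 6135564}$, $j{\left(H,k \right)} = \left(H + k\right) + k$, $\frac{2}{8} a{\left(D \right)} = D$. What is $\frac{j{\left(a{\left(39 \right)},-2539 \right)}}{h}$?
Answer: $2023079816$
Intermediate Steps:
$a{\left(D \right)} = 4 D$
$j{\left(H,k \right)} = H + 2 k$
$h = - \frac{1}{411028}$ ($h = \frac{1}{-411028} = - \frac{1}{411028} \approx -2.4329 \cdot 10^{-6}$)
$\frac{j{\left(a{\left(39 \right)},-2539 \right)}}{h} = \frac{4 \cdot 39 + 2 \left(-2539\right)}{- \frac{1}{411028}} = \left(156 - 5078\right) \left(-411028\right) = \left(-4922\right) \left(-411028\right) = 2023079816$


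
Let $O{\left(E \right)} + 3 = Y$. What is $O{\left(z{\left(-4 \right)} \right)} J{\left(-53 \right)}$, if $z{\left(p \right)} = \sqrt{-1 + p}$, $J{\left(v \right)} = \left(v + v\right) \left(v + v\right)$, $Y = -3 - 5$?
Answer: $-123596$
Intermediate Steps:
$Y = -8$
$J{\left(v \right)} = 4 v^{2}$ ($J{\left(v \right)} = 2 v 2 v = 4 v^{2}$)
$O{\left(E \right)} = -11$ ($O{\left(E \right)} = -3 - 8 = -11$)
$O{\left(z{\left(-4 \right)} \right)} J{\left(-53 \right)} = - 11 \cdot 4 \left(-53\right)^{2} = - 11 \cdot 4 \cdot 2809 = \left(-11\right) 11236 = -123596$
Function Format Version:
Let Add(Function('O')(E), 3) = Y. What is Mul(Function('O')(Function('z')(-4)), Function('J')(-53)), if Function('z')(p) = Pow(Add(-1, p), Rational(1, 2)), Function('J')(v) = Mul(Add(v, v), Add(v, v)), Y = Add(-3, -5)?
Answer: -123596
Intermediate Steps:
Y = -8
Function('J')(v) = Mul(4, Pow(v, 2)) (Function('J')(v) = Mul(Mul(2, v), Mul(2, v)) = Mul(4, Pow(v, 2)))
Function('O')(E) = -11 (Function('O')(E) = Add(-3, -8) = -11)
Mul(Function('O')(Function('z')(-4)), Function('J')(-53)) = Mul(-11, Mul(4, Pow(-53, 2))) = Mul(-11, Mul(4, 2809)) = Mul(-11, 11236) = -123596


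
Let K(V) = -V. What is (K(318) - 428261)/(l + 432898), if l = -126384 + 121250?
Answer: -428579/427764 ≈ -1.0019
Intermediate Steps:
l = -5134
(K(318) - 428261)/(l + 432898) = (-1*318 - 428261)/(-5134 + 432898) = (-318 - 428261)/427764 = -428579*1/427764 = -428579/427764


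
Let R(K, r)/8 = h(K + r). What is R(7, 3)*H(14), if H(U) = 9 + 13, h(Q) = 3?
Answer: 528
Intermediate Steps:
R(K, r) = 24 (R(K, r) = 8*3 = 24)
H(U) = 22
R(7, 3)*H(14) = 24*22 = 528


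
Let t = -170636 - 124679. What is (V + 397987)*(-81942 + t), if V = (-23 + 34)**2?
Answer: -150189029756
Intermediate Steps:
V = 121 (V = 11**2 = 121)
t = -295315
(V + 397987)*(-81942 + t) = (121 + 397987)*(-81942 - 295315) = 398108*(-377257) = -150189029756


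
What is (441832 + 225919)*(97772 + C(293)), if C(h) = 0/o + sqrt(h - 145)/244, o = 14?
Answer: 65287350772 + 667751*sqrt(37)/122 ≈ 6.5287e+10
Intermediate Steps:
C(h) = sqrt(-145 + h)/244 (C(h) = 0/14 + sqrt(h - 145)/244 = 0*(1/14) + sqrt(-145 + h)*(1/244) = 0 + sqrt(-145 + h)/244 = sqrt(-145 + h)/244)
(441832 + 225919)*(97772 + C(293)) = (441832 + 225919)*(97772 + sqrt(-145 + 293)/244) = 667751*(97772 + sqrt(148)/244) = 667751*(97772 + (2*sqrt(37))/244) = 667751*(97772 + sqrt(37)/122) = 65287350772 + 667751*sqrt(37)/122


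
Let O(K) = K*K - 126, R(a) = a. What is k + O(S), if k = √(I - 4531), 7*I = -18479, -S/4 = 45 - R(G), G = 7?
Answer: 22978 + 2*I*√87843/7 ≈ 22978.0 + 84.681*I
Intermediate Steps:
S = -152 (S = -4*(45 - 1*7) = -4*(45 - 7) = -4*38 = -152)
O(K) = -126 + K² (O(K) = K² - 126 = -126 + K²)
I = -18479/7 (I = (⅐)*(-18479) = -18479/7 ≈ -2639.9)
k = 2*I*√87843/7 (k = √(-18479/7 - 4531) = √(-50196/7) = 2*I*√87843/7 ≈ 84.681*I)
k + O(S) = 2*I*√87843/7 + (-126 + (-152)²) = 2*I*√87843/7 + (-126 + 23104) = 2*I*√87843/7 + 22978 = 22978 + 2*I*√87843/7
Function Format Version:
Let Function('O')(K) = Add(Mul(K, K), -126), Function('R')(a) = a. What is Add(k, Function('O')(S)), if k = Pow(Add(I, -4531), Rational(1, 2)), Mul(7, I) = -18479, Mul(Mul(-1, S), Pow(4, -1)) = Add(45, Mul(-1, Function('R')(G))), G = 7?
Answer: Add(22978, Mul(Rational(2, 7), I, Pow(87843, Rational(1, 2)))) ≈ Add(22978., Mul(84.681, I))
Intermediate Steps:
S = -152 (S = Mul(-4, Add(45, Mul(-1, 7))) = Mul(-4, Add(45, -7)) = Mul(-4, 38) = -152)
Function('O')(K) = Add(-126, Pow(K, 2)) (Function('O')(K) = Add(Pow(K, 2), -126) = Add(-126, Pow(K, 2)))
I = Rational(-18479, 7) (I = Mul(Rational(1, 7), -18479) = Rational(-18479, 7) ≈ -2639.9)
k = Mul(Rational(2, 7), I, Pow(87843, Rational(1, 2))) (k = Pow(Add(Rational(-18479, 7), -4531), Rational(1, 2)) = Pow(Rational(-50196, 7), Rational(1, 2)) = Mul(Rational(2, 7), I, Pow(87843, Rational(1, 2))) ≈ Mul(84.681, I))
Add(k, Function('O')(S)) = Add(Mul(Rational(2, 7), I, Pow(87843, Rational(1, 2))), Add(-126, Pow(-152, 2))) = Add(Mul(Rational(2, 7), I, Pow(87843, Rational(1, 2))), Add(-126, 23104)) = Add(Mul(Rational(2, 7), I, Pow(87843, Rational(1, 2))), 22978) = Add(22978, Mul(Rational(2, 7), I, Pow(87843, Rational(1, 2))))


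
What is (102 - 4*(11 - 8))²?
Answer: 8100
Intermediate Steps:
(102 - 4*(11 - 8))² = (102 - 4*3)² = (102 - 12)² = 90² = 8100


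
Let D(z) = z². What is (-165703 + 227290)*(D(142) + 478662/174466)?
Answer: 108344191776741/87233 ≈ 1.2420e+9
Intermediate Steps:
(-165703 + 227290)*(D(142) + 478662/174466) = (-165703 + 227290)*(142² + 478662/174466) = 61587*(20164 + 478662*(1/174466)) = 61587*(20164 + 239331/87233) = 61587*(1759205543/87233) = 108344191776741/87233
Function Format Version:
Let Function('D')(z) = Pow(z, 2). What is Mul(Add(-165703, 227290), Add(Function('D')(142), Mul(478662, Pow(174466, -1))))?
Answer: Rational(108344191776741, 87233) ≈ 1.2420e+9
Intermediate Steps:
Mul(Add(-165703, 227290), Add(Function('D')(142), Mul(478662, Pow(174466, -1)))) = Mul(Add(-165703, 227290), Add(Pow(142, 2), Mul(478662, Pow(174466, -1)))) = Mul(61587, Add(20164, Mul(478662, Rational(1, 174466)))) = Mul(61587, Add(20164, Rational(239331, 87233))) = Mul(61587, Rational(1759205543, 87233)) = Rational(108344191776741, 87233)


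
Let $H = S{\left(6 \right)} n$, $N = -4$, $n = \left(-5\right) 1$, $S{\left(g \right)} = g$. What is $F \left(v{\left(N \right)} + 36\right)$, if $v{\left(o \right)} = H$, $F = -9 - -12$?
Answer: $18$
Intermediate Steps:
$n = -5$
$H = -30$ ($H = 6 \left(-5\right) = -30$)
$F = 3$ ($F = -9 + 12 = 3$)
$v{\left(o \right)} = -30$
$F \left(v{\left(N \right)} + 36\right) = 3 \left(-30 + 36\right) = 3 \cdot 6 = 18$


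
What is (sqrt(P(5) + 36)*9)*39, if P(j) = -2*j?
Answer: 351*sqrt(26) ≈ 1789.8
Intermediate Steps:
(sqrt(P(5) + 36)*9)*39 = (sqrt(-2*5 + 36)*9)*39 = (sqrt(-10 + 36)*9)*39 = (sqrt(26)*9)*39 = (9*sqrt(26))*39 = 351*sqrt(26)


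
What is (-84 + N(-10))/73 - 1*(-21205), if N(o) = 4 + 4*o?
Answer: 1547845/73 ≈ 21203.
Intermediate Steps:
(-84 + N(-10))/73 - 1*(-21205) = (-84 + (4 + 4*(-10)))/73 - 1*(-21205) = (-84 + (4 - 40))*(1/73) + 21205 = (-84 - 36)*(1/73) + 21205 = -120*1/73 + 21205 = -120/73 + 21205 = 1547845/73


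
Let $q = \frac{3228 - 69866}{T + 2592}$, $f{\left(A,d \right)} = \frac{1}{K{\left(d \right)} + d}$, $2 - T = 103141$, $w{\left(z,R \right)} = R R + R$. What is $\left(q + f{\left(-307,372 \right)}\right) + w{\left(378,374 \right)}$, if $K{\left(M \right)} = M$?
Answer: $\frac{10491726941219}{74806968} \approx 1.4025 \cdot 10^{5}$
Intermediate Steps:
$w{\left(z,R \right)} = R + R^{2}$ ($w{\left(z,R \right)} = R^{2} + R = R + R^{2}$)
$T = -103139$ ($T = 2 - 103141 = -103139$)
$f{\left(A,d \right)} = \frac{1}{2 d}$ ($f{\left(A,d \right)} = \frac{1}{d + d} = \frac{1}{2 d}$)
$q = \frac{66638}{100547}$ ($q = \frac{3228 - 69866}{-103139 + 2592} = - \frac{66638}{-100547} = \left(-66638\right) \left(- \frac{1}{100547}\right) = \frac{66638}{100547} \approx 0.66276$)
$\left(q + f{\left(-307,372 \right)}\right) + w{\left(378,374 \right)} = \left(\frac{66638}{100547} + \frac{1}{2 \cdot 372}\right) + 374 \left(1 + 374\right) = \left(\frac{66638}{100547} + \frac{1}{2} \cdot \frac{1}{372}\right) + 374 \cdot 375 = \left(\frac{66638}{100547} + \frac{1}{744}\right) + 140250 = \frac{49679219}{74806968} + 140250 = \frac{10491726941219}{74806968}$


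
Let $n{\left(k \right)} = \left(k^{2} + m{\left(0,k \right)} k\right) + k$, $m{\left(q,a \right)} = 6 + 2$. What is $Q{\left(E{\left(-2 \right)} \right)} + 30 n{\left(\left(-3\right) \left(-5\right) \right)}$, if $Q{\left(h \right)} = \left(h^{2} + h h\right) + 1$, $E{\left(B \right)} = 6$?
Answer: $10873$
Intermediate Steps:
$Q{\left(h \right)} = 1 + 2 h^{2}$ ($Q{\left(h \right)} = \left(h^{2} + h^{2}\right) + 1 = 2 h^{2} + 1 = 1 + 2 h^{2}$)
$m{\left(q,a \right)} = 8$
$n{\left(k \right)} = k^{2} + 9 k$ ($n{\left(k \right)} = \left(k^{2} + 8 k\right) + k = k^{2} + 9 k$)
$Q{\left(E{\left(-2 \right)} \right)} + 30 n{\left(\left(-3\right) \left(-5\right) \right)} = \left(1 + 2 \cdot 6^{2}\right) + 30 \left(-3\right) \left(-5\right) \left(9 - -15\right) = \left(1 + 2 \cdot 36\right) + 30 \cdot 15 \left(9 + 15\right) = \left(1 + 72\right) + 30 \cdot 15 \cdot 24 = 73 + 30 \cdot 360 = 73 + 10800 = 10873$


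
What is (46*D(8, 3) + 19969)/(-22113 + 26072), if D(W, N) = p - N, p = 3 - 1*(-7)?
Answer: 20291/3959 ≈ 5.1253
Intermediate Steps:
p = 10 (p = 3 + 7 = 10)
D(W, N) = 10 - N
(46*D(8, 3) + 19969)/(-22113 + 26072) = (46*(10 - 1*3) + 19969)/(-22113 + 26072) = (46*(10 - 3) + 19969)/3959 = (46*7 + 19969)*(1/3959) = (322 + 19969)*(1/3959) = 20291*(1/3959) = 20291/3959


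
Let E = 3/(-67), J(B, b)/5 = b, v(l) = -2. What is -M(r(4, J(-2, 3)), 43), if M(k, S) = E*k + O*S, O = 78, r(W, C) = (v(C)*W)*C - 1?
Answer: -225081/67 ≈ -3359.4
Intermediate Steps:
J(B, b) = 5*b
E = -3/67 (E = 3*(-1/67) = -3/67 ≈ -0.044776)
r(W, C) = -1 - 2*C*W (r(W, C) = (-2*W)*C - 1 = -2*C*W - 1 = -1 - 2*C*W)
M(k, S) = 78*S - 3*k/67 (M(k, S) = -3*k/67 + 78*S = 78*S - 3*k/67)
-M(r(4, J(-2, 3)), 43) = -(78*43 - 3*(-1 - 2*5*3*4)/67) = -(3354 - 3*(-1 - 2*15*4)/67) = -(3354 - 3*(-1 - 120)/67) = -(3354 - 3/67*(-121)) = -(3354 + 363/67) = -1*225081/67 = -225081/67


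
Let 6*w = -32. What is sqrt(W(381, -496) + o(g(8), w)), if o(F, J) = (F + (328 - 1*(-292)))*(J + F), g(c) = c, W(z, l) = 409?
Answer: sqrt(18753)/3 ≈ 45.647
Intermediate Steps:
w = -16/3 (w = (1/6)*(-32) = -16/3 ≈ -5.3333)
o(F, J) = (620 + F)*(F + J) (o(F, J) = (F + (328 + 292))*(F + J) = (F + 620)*(F + J) = (620 + F)*(F + J))
sqrt(W(381, -496) + o(g(8), w)) = sqrt(409 + (8**2 + 620*8 + 620*(-16/3) + 8*(-16/3))) = sqrt(409 + (64 + 4960 - 9920/3 - 128/3)) = sqrt(409 + 5024/3) = sqrt(6251/3) = sqrt(18753)/3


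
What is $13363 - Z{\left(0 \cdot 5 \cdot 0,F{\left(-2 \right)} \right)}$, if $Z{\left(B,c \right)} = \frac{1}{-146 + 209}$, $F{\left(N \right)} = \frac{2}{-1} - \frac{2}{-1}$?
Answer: $\frac{841868}{63} \approx 13363.0$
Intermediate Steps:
$F{\left(N \right)} = 0$ ($F{\left(N \right)} = 2 \left(-1\right) - -2 = -2 + 2 = 0$)
$Z{\left(B,c \right)} = \frac{1}{63}$
$13363 - Z{\left(0 \cdot 5 \cdot 0,F{\left(-2 \right)} \right)} = 13363 - \frac{1}{63} = \frac{841868}{63}$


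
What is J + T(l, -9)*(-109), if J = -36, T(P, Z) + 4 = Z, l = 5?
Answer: 1381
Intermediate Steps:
T(P, Z) = -4 + Z
J + T(l, -9)*(-109) = -36 + (-4 - 9)*(-109) = -36 - 13*(-109) = -36 + 1417 = 1381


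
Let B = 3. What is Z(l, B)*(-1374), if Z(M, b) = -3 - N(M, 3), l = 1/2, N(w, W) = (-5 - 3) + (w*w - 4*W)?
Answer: -46029/2 ≈ -23015.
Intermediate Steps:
N(w, W) = -8 + w² - 4*W (N(w, W) = -8 + (w² - 4*W) = -8 + w² - 4*W)
l = ½ ≈ 0.50000
Z(M, b) = 17 - M² (Z(M, b) = -3 - (-8 + M² - 4*3) = -3 - (-8 + M² - 12) = -3 - (-20 + M²) = -3 + (20 - M²) = 17 - M²)
Z(l, B)*(-1374) = (17 - (½)²)*(-1374) = (17 - 1*¼)*(-1374) = (17 - ¼)*(-1374) = (67/4)*(-1374) = -46029/2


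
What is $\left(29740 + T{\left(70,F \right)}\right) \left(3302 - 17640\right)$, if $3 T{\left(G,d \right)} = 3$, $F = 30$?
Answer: $-426426458$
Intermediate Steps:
$T{\left(G,d \right)} = 1$ ($T{\left(G,d \right)} = \frac{1}{3} \cdot 3 = 1$)
$\left(29740 + T{\left(70,F \right)}\right) \left(3302 - 17640\right) = \left(29740 + 1\right) \left(3302 - 17640\right) = 29741 \left(-14338\right) = -426426458$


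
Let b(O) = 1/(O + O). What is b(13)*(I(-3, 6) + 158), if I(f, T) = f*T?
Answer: 70/13 ≈ 5.3846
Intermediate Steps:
I(f, T) = T*f
b(O) = 1/(2*O)
b(13)*(I(-3, 6) + 158) = ((1/2)/13)*(6*(-3) + 158) = ((1/2)*(1/13))*(-18 + 158) = (1/26)*140 = 70/13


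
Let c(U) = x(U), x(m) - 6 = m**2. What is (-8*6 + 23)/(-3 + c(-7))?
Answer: -25/52 ≈ -0.48077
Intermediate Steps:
x(m) = 6 + m**2
c(U) = 6 + U**2
(-8*6 + 23)/(-3 + c(-7)) = (-8*6 + 23)/(-3 + (6 + (-7)**2)) = (-48 + 23)/(-3 + (6 + 49)) = -25/(-3 + 55) = -25/52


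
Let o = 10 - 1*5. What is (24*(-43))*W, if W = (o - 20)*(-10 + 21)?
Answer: 170280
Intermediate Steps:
o = 5 (o = 10 - 5 = 5)
W = -165 (W = (5 - 20)*(-10 + 21) = -15*11 = -165)
(24*(-43))*W = (24*(-43))*(-165) = -1032*(-165) = 170280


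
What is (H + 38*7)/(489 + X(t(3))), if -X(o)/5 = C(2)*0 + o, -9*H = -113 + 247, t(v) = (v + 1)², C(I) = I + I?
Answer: 2260/3681 ≈ 0.61396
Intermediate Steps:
C(I) = 2*I
t(v) = (1 + v)²
H = -134/9 (H = -(-113 + 247)/9 = -⅑*134 = -134/9 ≈ -14.889)
X(o) = -5*o (X(o) = -5*((2*2)*0 + o) = -5*(4*0 + o) = -5*(0 + o) = -5*o)
(H + 38*7)/(489 + X(t(3))) = (-134/9 + 38*7)/(489 - 5*(1 + 3)²) = (-134/9 + 266)/(489 - 5*4²) = 2260/(9*(489 - 5*16)) = 2260/(9*(489 - 80)) = (2260/9)/409 = (2260/9)*(1/409) = 2260/3681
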